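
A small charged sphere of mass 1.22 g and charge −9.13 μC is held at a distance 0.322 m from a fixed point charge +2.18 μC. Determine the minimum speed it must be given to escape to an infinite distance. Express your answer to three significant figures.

30.2 m/s

To just escape, total mechanical energy must reach zero at infinity: ½mv²_min + U = 0, so ½mv²_min = −U = |kQq|/r.
|U| = |kQq|/r = (8.99×10⁹ N·m²/C²)(2.18×10⁻⁶)(9.13×10⁻⁶)/(0.322) = 0.556 J.
v_min = √(2|U|/m) = √(2·0.556/1.22×10⁻³) = 30.2 m/s.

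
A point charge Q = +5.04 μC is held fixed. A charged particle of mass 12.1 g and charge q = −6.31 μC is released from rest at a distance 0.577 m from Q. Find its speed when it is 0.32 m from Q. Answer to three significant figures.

8.11 m/s

Only the electrostatic force acts, so mechanical energy is conserved: ½mv² = U₁ − U₂ = kQq(1/r₁ − 1/r₂).
U₁ − U₂ = (8.99×10⁹ N·m²/C²)(5.04×10⁻⁶ C)(-6.31×10⁻⁶ C)(1/0.577 − 1/0.320) = 0.398 J.
v = √(2·0.398/0.0121) = 8.11 m/s.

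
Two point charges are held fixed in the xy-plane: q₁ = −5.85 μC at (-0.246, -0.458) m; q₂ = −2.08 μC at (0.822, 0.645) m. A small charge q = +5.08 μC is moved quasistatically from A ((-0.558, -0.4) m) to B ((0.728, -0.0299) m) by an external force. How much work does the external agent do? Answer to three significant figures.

0.506 J

For quasistatic motion the external work equals the change in potential energy: W_ext = qΔV = q(V_B − V_A).
At A: distances to the source charges are 0.317 m, 1.73 m; V_A = Σ kqᵢ/rᵢ = -1.77×10⁵ V.
At B: distances to the source charges are 1.06 m, 0.681 m; V_B = Σ kqᵢ/rᵢ = -7.69×10⁴ V.
ΔV = V_B − V_A = 9.97×10⁴ V.
W_ext = qΔV = (5.08×10⁻⁶ C)(9.97×10⁴ V) = 0.506 J.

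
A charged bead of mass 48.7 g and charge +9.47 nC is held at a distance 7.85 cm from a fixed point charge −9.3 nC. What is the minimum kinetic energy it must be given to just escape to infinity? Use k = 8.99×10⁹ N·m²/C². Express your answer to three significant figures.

To just escape, total mechanical energy must reach zero at infinity: ½mv²_min + U = 0, so ½mv²_min = −U = |kQq|/r.
|U| = |kQq|/r = (8.99×10⁹ N·m²/C²)(9.30×10⁻⁹)(9.47×10⁻⁹)/(0.0785) = 1.01×10⁻⁵ J.

1.01×10⁻⁵ J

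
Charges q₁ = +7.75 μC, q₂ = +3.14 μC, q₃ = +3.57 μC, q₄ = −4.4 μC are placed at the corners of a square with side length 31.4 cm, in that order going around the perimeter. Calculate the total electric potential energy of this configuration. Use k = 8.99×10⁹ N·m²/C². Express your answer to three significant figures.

The work to assemble the configuration equals its total potential energy, U = Σ kqᵢqⱼ/rᵢⱼ over all pairs.
The four side pairs have separation 0.314 m and the two diagonal pairs 0.444 m.
Summing all 6 pair terms gives U = -0.128 J.

-0.128 J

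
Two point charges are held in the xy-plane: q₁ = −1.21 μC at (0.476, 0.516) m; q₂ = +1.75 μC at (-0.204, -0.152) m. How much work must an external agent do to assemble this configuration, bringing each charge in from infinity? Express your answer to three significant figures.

The assembly work is the sum of pairwise potential energies, U = Σ_{i<j} kqᵢqⱼ/rᵢⱼ.
Pair separations: r₁₂ = 0.953 m.
U = (-0.0200) = -0.0200 J.

-0.0200 J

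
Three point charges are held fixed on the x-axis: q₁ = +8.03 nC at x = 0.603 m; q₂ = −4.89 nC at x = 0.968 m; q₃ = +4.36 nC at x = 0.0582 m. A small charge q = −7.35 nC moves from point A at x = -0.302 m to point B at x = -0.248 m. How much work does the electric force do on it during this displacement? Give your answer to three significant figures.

The work done by the electric force is W_field = −ΔU = −q(V_B − V_A) = q(V_A − V_B).
At A: distances to the source charges are 0.905 m, 1.27 m, 0.360 m; V_A = Σ kqᵢ/rᵢ = 154 V.
At B: distances to the source charges are 0.851 m, 1.22 m, 0.306 m; V_B = Σ kqᵢ/rᵢ = 177 V.
ΔV = V_B − V_A = 22.7 V.
W_field = −qΔV = −(-7.35×10⁻⁹ C)(22.7 V) = 1.67×10⁻⁷ J.

1.67×10⁻⁷ J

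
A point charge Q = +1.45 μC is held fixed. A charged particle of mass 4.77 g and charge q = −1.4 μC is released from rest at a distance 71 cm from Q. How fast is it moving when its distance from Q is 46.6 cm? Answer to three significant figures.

2.38 m/s

Only the electrostatic force acts, so mechanical energy is conserved: ½mv² = U₁ − U₂ = kQq(1/r₁ − 1/r₂).
U₁ − U₂ = (8.99×10⁹ N·m²/C²)(1.45×10⁻⁶ C)(-1.40×10⁻⁶ C)(1/0.710 − 1/0.466) = 0.0135 J.
v = √(2·0.0135/4.77×10⁻³) = 2.38 m/s.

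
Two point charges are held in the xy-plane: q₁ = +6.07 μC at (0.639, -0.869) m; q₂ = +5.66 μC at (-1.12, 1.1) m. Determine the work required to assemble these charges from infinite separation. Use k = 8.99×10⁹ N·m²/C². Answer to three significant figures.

0.117 J

The assembly work is the sum of pairwise potential energies, U = Σ_{i<j} kqᵢqⱼ/rᵢⱼ.
Pair separations: r₁₂ = 2.64 m.
U = (0.117) = 0.117 J.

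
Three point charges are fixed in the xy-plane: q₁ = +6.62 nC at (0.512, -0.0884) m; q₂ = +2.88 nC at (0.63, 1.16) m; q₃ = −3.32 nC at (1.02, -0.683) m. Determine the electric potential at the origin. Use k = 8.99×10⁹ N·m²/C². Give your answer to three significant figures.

The total potential is the scalar sum of each charge's contribution, V = Σ kqᵢ/rᵢ.
Distances from the field point to each charge: r₁ = 0.520 m, r₂ = 1.32 m, r₃ = 1.23 m.
V = k[(6.62×10⁻⁹)/(0.520) + (2.88×10⁻⁹)/(1.32) + (-3.32×10⁻⁹)/(1.23)] = 110 V.

110 V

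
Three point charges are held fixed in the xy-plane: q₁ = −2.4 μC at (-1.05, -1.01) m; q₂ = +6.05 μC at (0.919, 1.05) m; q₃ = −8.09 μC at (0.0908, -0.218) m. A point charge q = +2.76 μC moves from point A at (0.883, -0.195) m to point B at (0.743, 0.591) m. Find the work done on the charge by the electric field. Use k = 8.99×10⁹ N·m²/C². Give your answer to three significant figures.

The work done by the electric force is W_field = −ΔU = −q(V_B − V_A) = q(V_A − V_B).
At A: distances to the source charges are 2.10 m, 1.25 m, 0.793 m; V_A = Σ kqᵢ/rᵢ = -5.84×10⁴ V.
At B: distances to the source charges are 2.40 m, 0.492 m, 1.04 m; V_B = Σ kqᵢ/rᵢ = 3.17×10⁴ V.
ΔV = V_B − V_A = 9.01×10⁴ V.
W_field = −qΔV = −(2.76×10⁻⁶ C)(9.01×10⁴ V) = -0.249 J.

-0.249 J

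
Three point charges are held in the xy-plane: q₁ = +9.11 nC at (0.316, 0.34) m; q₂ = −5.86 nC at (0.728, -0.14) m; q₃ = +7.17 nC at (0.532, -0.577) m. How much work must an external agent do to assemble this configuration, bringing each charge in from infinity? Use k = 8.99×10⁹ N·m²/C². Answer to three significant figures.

The work to assemble the configuration equals its total potential energy, U = Σ kqᵢqⱼ/rᵢⱼ over all pairs.
Pair separations: r₁₂ = 0.633 m, r₁₃ = 0.942 m, r₂₃ = 0.479 m.
U = (-7.59×10⁻⁷) + (6.23×10⁻⁷) + (-7.89×10⁻⁷) = -9.24×10⁻⁷ J.

-9.24×10⁻⁷ J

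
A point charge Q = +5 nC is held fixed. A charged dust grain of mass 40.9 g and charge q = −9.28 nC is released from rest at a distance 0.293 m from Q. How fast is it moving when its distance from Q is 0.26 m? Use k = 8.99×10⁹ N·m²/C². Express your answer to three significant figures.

Only the electrostatic force acts, so mechanical energy is conserved: ½mv² = U₁ − U₂ = kQq(1/r₁ − 1/r₂).
U₁ − U₂ = (8.99×10⁹ N·m²/C²)(5.00×10⁻⁹ C)(-9.28×10⁻⁹ C)(1/0.293 − 1/0.260) = 1.81×10⁻⁷ J.
v = √(2·1.81×10⁻⁷/0.0409) = 2.97×10⁻³ m/s.

2.97×10⁻³ m/s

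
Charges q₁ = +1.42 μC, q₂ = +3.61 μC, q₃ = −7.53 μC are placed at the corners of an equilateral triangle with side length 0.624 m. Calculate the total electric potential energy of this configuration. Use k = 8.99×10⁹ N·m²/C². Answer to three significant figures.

-0.472 J

The work to assemble the configuration equals its total potential energy, U = Σ kqᵢqⱼ/rᵢⱼ over all pairs.
All three pair separations equal the side length, 0.624 m.
U = (0.0739) + (-0.154) + (-0.392) = -0.472 J.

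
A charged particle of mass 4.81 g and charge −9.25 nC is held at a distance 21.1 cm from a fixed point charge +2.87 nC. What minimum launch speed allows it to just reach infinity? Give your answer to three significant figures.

0.0217 m/s

To just escape, total mechanical energy must reach zero at infinity: ½mv²_min + U = 0, so ½mv²_min = −U = |kQq|/r.
|U| = |kQq|/r = (8.99×10⁹ N·m²/C²)(2.87×10⁻⁹)(9.25×10⁻⁹)/(0.211) = 1.13×10⁻⁶ J.
v_min = √(2|U|/m) = √(2·1.13×10⁻⁶/4.81×10⁻³) = 0.0217 m/s.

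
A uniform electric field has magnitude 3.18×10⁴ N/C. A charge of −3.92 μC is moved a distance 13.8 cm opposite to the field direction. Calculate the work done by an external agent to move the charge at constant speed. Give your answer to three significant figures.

The potential change for a displacement 13.8 cm opposite to the field direction is ΔV = +Ed = 4390 V.
W_ext = qΔV = -0.0172 J.

-0.0172 J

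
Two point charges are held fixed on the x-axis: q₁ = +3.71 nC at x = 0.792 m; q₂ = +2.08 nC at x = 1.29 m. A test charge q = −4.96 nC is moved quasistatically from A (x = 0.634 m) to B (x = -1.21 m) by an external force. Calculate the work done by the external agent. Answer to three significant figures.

For quasistatic motion the external work equals the change in potential energy: W_ext = qΔV = q(V_B − V_A).
At A: distances to the source charges are 0.158 m, 0.656 m; V_A = Σ kqᵢ/rᵢ = 240 V.
At B: distances to the source charges are 2.00 m, 2.50 m; V_B = Σ kqᵢ/rᵢ = 24.1 V.
ΔV = V_B − V_A = -215 V.
W_ext = qΔV = (-4.96×10⁻⁹ C)(-215 V) = 1.07×10⁻⁶ J.

1.07×10⁻⁶ J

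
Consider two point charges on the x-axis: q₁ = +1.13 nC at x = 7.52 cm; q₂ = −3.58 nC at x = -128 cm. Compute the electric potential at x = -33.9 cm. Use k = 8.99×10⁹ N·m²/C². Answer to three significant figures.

-9.68 V

The total potential is the scalar sum of each charge's contribution, V = Σ kqᵢ/rᵢ.
Distances from the field point to each charge: r₁ = 0.414 m, r₂ = 0.941 m.
V = k[(1.13×10⁻⁹)/(0.414) + (-3.58×10⁻⁹)/(0.941)] = -9.68 V.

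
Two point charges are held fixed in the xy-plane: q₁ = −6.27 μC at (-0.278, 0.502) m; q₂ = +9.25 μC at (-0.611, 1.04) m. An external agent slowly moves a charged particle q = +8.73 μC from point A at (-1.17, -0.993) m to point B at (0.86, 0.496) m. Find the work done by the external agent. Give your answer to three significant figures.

-0.0312 J

For quasistatic motion the external work equals the change in potential energy: W_ext = qΔV = q(V_B − V_A).
At A: distances to the source charges are 1.74 m, 2.11 m; V_A = Σ kqᵢ/rᵢ = 7060 V.
At B: distances to the source charges are 1.14 m, 1.57 m; V_B = Σ kqᵢ/rᵢ = 3490 V.
ΔV = V_B − V_A = -3570 V.
W_ext = qΔV = (8.73×10⁻⁶ C)(-3570 V) = -0.0312 J.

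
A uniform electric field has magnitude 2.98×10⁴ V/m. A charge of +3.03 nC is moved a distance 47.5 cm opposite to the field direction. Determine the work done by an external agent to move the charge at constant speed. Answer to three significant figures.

The potential change for a displacement 47.5 cm opposite to the field direction is ΔV = +Ed = 1.42×10⁴ V.
W_ext = qΔV = 4.29×10⁻⁵ J.

4.29×10⁻⁵ J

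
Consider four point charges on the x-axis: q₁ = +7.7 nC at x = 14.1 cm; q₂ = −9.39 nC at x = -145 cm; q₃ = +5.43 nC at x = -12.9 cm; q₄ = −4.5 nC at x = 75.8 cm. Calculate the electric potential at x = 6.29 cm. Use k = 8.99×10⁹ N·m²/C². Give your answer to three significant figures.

Electric potential is a scalar, so the contributions from each charge add algebraically: V = Σ kqᵢ/rᵢ.
Distances from the field point to each charge: r₁ = 0.0781 m, r₂ = 1.51 m, r₃ = 0.192 m, r₄ = 0.695 m.
V = k[(7.70×10⁻⁹)/(0.0781) + (-9.39×10⁻⁹)/(1.51) + (5.43×10⁻⁹)/(0.192) + (-4.50×10⁻⁹)/(0.695)] = 1030 V.

1030 V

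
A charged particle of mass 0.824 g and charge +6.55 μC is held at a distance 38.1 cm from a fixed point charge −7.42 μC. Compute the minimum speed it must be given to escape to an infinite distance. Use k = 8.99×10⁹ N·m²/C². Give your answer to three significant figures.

52.8 m/s

To just escape, total mechanical energy must reach zero at infinity: ½mv²_min + U = 0, so ½mv²_min = −U = |kQq|/r.
|U| = |kQq|/r = (8.99×10⁹ N·m²/C²)(7.42×10⁻⁶)(6.55×10⁻⁶)/(0.381) = 1.15 J.
v_min = √(2|U|/m) = √(2·1.15/8.24×10⁻⁴) = 52.8 m/s.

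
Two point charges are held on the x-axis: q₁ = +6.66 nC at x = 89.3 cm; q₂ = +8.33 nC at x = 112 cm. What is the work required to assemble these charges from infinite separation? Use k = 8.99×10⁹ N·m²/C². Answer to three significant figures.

The work to assemble the configuration equals its total potential energy, U = Σ kqᵢqⱼ/rᵢⱼ over all pairs.
Pair separations: r₁₂ = 0.227 m.
U = (2.20×10⁻⁶) = 2.20×10⁻⁶ J.

2.20×10⁻⁶ J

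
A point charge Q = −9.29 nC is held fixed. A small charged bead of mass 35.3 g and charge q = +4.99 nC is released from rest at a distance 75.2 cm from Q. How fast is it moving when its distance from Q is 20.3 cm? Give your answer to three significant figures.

Only the electrostatic force acts, so mechanical energy is conserved: ½mv² = U₁ − U₂ = kQq(1/r₁ − 1/r₂).
U₁ − U₂ = (8.99×10⁹ N·m²/C²)(-9.29×10⁻⁹ C)(4.99×10⁻⁹ C)(1/0.752 − 1/0.203) = 1.50×10⁻⁶ J.
v = √(2·1.50×10⁻⁶/0.0353) = 9.21×10⁻³ m/s.

9.21×10⁻³ m/s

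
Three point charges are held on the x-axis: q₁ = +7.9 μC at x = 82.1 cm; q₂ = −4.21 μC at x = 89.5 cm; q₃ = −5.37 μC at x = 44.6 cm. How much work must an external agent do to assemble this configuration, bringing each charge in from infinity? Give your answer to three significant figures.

The work to assemble the configuration equals its total potential energy, U = Σ kqᵢqⱼ/rᵢⱼ over all pairs.
Pair separations: r₁₂ = 0.0740 m, r₁₃ = 0.375 m, r₂₃ = 0.449 m.
U = (-4.04) + (-1.02) + (0.453) = -4.60 J.

-4.60 J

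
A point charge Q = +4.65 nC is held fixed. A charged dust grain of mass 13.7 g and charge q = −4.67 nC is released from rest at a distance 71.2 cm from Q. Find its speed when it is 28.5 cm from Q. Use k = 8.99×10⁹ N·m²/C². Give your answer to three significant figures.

7.74×10⁻³ m/s

Only the electrostatic force acts, so mechanical energy is conserved: ½mv² = U₁ − U₂ = kQq(1/r₁ − 1/r₂).
U₁ − U₂ = (8.99×10⁹ N·m²/C²)(4.65×10⁻⁹ C)(-4.67×10⁻⁹ C)(1/0.712 − 1/0.285) = 4.11×10⁻⁷ J.
v = √(2·4.11×10⁻⁷/0.0137) = 7.74×10⁻³ m/s.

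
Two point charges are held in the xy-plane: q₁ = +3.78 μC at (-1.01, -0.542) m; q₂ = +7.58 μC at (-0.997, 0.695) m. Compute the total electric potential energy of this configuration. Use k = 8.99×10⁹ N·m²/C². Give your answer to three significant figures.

The work to assemble the configuration equals its total potential energy, U = Σ kqᵢqⱼ/rᵢⱼ over all pairs.
Pair separations: r₁₂ = 1.24 m.
U = (0.208) = 0.208 J.

0.208 J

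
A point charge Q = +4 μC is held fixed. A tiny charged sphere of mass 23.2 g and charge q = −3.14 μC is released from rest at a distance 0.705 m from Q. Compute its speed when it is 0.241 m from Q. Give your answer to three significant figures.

5.16 m/s

Only the electrostatic force acts, so mechanical energy is conserved: ½mv² = U₁ − U₂ = kQq(1/r₁ − 1/r₂).
U₁ − U₂ = (8.99×10⁹ N·m²/C²)(4.00×10⁻⁶ C)(-3.14×10⁻⁶ C)(1/0.705 − 1/0.241) = 0.308 J.
v = √(2·0.308/0.0232) = 5.16 m/s.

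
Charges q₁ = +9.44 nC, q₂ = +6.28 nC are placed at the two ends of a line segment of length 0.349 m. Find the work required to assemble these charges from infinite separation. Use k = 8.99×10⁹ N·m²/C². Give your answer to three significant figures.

The assembly work is the sum of pairwise potential energies, U = Σ_{i<j} kqᵢqⱼ/rᵢⱼ.
The separation is r = 0.349 m.
U = (1.53×10⁻⁶) = 1.53×10⁻⁶ J.

1.53×10⁻⁶ J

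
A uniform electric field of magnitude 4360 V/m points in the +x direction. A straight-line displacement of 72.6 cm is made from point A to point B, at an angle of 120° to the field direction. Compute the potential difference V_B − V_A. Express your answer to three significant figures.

Only the component of displacement along E changes the potential: ΔV = −E·d·cosθ.
ΔV = −(4360 V/m)(0.726 m)cos120° = 1580 V.

1580 V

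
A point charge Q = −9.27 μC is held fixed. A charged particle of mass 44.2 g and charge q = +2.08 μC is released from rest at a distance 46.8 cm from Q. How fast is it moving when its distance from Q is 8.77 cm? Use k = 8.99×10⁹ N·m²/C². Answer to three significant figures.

8.53 m/s

Only the electrostatic force acts, so mechanical energy is conserved: ½mv² = U₁ − U₂ = kQq(1/r₁ − 1/r₂).
U₁ − U₂ = (8.99×10⁹ N·m²/C²)(-9.27×10⁻⁶ C)(2.08×10⁻⁶ C)(1/0.468 − 1/0.0877) = 1.61 J.
v = √(2·1.61/0.0442) = 8.53 m/s.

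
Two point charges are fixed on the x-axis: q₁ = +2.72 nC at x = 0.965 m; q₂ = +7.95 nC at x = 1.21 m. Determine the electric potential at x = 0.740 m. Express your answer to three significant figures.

261 V

Electric potential is a scalar, so the contributions from each charge add algebraically: V = Σ kqᵢ/rᵢ.
Distances from the field point to each charge: r₁ = 0.225 m, r₂ = 0.470 m.
V = k[(2.72×10⁻⁹)/(0.225) + (7.95×10⁻⁹)/(0.470)] = 261 V.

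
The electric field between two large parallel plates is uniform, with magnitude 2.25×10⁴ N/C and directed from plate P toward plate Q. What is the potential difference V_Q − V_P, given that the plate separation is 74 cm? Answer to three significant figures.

-1.66×10⁴ V

In a uniform field, potential decreases in the direction of E: ΔV = −E·d for a displacement d parallel to E.
Going from P to Q is a displacement of 74 cm along the field, so V_Q − V_P = −Ed = -1.66×10⁴ V.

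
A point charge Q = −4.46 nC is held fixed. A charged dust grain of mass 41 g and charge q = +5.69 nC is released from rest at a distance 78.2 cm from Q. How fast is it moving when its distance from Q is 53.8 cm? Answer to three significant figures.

2.54×10⁻³ m/s

Only the electrostatic force acts, so mechanical energy is conserved: ½mv² = U₁ − U₂ = kQq(1/r₁ − 1/r₂).
U₁ − U₂ = (8.99×10⁹ N·m²/C²)(-4.46×10⁻⁹ C)(5.69×10⁻⁹ C)(1/0.782 − 1/0.538) = 1.32×10⁻⁷ J.
v = √(2·1.32×10⁻⁷/0.0410) = 2.54×10⁻³ m/s.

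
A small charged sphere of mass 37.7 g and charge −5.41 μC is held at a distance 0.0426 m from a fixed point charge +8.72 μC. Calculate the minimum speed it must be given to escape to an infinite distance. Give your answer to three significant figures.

To just escape, total mechanical energy must reach zero at infinity: ½mv²_min + U = 0, so ½mv²_min = −U = |kQq|/r.
|U| = |kQq|/r = (8.99×10⁹ N·m²/C²)(8.72×10⁻⁶)(5.41×10⁻⁶)/(0.0426) = 9.96 J.
v_min = √(2|U|/m) = √(2·9.96/0.0377) = 23.0 m/s.

23.0 m/s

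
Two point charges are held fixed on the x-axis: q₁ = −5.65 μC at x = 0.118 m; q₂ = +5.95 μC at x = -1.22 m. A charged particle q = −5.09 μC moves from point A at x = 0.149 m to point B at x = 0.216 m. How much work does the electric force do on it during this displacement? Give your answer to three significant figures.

The work done by the electric force is W_field = −ΔU = −q(V_B − V_A) = q(V_A − V_B).
At A: distances to the source charges are 0.0310 m, 1.37 m; V_A = Σ kqᵢ/rᵢ = -1.60×10⁶ V.
At B: distances to the source charges are 0.0980 m, 1.44 m; V_B = Σ kqᵢ/rᵢ = -4.81×10⁵ V.
ΔV = V_B − V_A = 1.12×10⁶ V.
W_field = −qΔV = −(-5.09×10⁻⁶ C)(1.12×10⁶ V) = 5.69 J.

5.69 J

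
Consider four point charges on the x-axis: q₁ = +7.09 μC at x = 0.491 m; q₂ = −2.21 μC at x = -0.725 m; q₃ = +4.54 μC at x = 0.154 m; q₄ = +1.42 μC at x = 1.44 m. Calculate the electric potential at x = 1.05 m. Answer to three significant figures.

The total potential is the scalar sum of each charge's contribution, V = Σ kqᵢ/rᵢ.
Distances from the field point to each charge: r₁ = 0.559 m, r₂ = 1.77 m, r₃ = 0.896 m, r₄ = 0.390 m.
V = k[(7.09×10⁻⁶)/(0.559) + (-2.21×10⁻⁶)/(1.77) + (4.54×10⁻⁶)/(0.896) + (1.42×10⁻⁶)/(0.390)] = 1.81×10⁵ V.

1.81×10⁵ V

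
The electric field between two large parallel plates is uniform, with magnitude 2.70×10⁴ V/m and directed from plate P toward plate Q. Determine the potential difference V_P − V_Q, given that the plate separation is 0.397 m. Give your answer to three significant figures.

1.07×10⁴ V

In a uniform field, potential decreases in the direction of E: ΔV = −E·d for a displacement d parallel to E.
Going from Q to P is a displacement of 0.397 m opposite to the field, so V_P − V_Q = +Ed = 1.07×10⁴ V.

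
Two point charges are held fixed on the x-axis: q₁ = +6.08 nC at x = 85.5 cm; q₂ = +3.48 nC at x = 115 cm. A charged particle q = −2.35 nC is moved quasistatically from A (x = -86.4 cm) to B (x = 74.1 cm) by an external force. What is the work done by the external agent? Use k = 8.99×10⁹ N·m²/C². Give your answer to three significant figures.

-1.20×10⁻⁶ J

For quasistatic motion the external work equals the change in potential energy: W_ext = qΔV = q(V_B − V_A).
At A: distances to the source charges are 1.72 m, 2.01 m; V_A = Σ kqᵢ/rᵢ = 47.3 V.
At B: distances to the source charges are 0.114 m, 0.409 m; V_B = Σ kqᵢ/rᵢ = 556 V.
ΔV = V_B − V_A = 509 V.
W_ext = qΔV = (-2.35×10⁻⁹ C)(509 V) = -1.20×10⁻⁶ J.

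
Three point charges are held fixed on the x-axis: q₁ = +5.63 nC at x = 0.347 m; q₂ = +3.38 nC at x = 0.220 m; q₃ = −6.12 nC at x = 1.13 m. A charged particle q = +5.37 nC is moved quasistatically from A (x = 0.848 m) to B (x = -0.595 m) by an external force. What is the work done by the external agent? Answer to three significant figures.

5.63×10⁻⁷ J

For quasistatic motion the external work equals the change in potential energy: W_ext = qΔV = q(V_B − V_A).
At A: distances to the source charges are 0.501 m, 0.628 m, 0.282 m; V_A = Σ kqᵢ/rᵢ = -45.7 V.
At B: distances to the source charges are 0.942 m, 0.815 m, 1.72 m; V_B = Σ kqᵢ/rᵢ = 59.1 V.
ΔV = V_B − V_A = 105 V.
W_ext = qΔV = (5.37×10⁻⁹ C)(105 V) = 5.63×10⁻⁷ J.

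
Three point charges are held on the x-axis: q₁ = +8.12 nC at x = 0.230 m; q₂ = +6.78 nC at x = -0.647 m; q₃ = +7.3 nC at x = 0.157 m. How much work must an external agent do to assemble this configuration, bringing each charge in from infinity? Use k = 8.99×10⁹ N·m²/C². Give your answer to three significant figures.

The work to assemble the configuration equals its total potential energy, U = Σ kqᵢqⱼ/rᵢⱼ over all pairs.
Pair separations: r₁₂ = 0.877 m, r₁₃ = 0.0730 m, r₂₃ = 0.804 m.
U = (5.64×10⁻⁷) + (7.30×10⁻⁶) + (5.53×10⁻⁷) = 8.42×10⁻⁶ J.

8.42×10⁻⁶ J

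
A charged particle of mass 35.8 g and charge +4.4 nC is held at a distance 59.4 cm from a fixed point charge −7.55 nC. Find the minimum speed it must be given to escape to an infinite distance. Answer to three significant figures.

5.30×10⁻³ m/s

To just escape, total mechanical energy must reach zero at infinity: ½mv²_min + U = 0, so ½mv²_min = −U = |kQq|/r.
|U| = |kQq|/r = (8.99×10⁹ N·m²/C²)(7.55×10⁻⁹)(4.40×10⁻⁹)/(0.594) = 5.03×10⁻⁷ J.
v_min = √(2|U|/m) = √(2·5.03×10⁻⁷/0.0358) = 5.30×10⁻³ m/s.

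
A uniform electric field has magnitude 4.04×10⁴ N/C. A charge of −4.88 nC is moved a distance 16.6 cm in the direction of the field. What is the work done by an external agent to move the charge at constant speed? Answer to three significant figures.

3.27×10⁻⁵ J

The potential change for a displacement 16.6 cm in the direction of the field is ΔV = −Ed = -6710 V.
W_ext = qΔV = 3.27×10⁻⁵ J.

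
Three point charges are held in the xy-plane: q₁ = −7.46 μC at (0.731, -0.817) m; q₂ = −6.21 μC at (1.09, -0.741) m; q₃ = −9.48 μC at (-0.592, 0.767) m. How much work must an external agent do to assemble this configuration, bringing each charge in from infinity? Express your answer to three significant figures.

The work to assemble the configuration equals its total potential energy, U = Σ kqᵢqⱼ/rᵢⱼ over all pairs.
Pair separations: r₁₂ = 0.367 m, r₁₃ = 2.06 m, r₂₃ = 2.26 m.
U = (1.13) + (0.308) + (0.234) = 1.68 J.

1.68 J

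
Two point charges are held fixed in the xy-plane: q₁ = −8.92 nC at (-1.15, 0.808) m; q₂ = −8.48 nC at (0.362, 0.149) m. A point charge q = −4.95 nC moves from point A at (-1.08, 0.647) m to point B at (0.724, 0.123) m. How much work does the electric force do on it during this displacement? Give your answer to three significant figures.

1.27×10⁻⁶ J

The work done by the electric force is W_field = −ΔU = −q(V_B − V_A) = q(V_A − V_B).
At A: distances to the source charges are 0.176 m, 1.53 m; V_A = Σ kqᵢ/rᵢ = -507 V.
At B: distances to the source charges are 2.00 m, 0.363 m; V_B = Σ kqᵢ/rᵢ = -250 V.
ΔV = V_B − V_A = 257 V.
W_field = −qΔV = −(-4.95×10⁻⁹ C)(257 V) = 1.27×10⁻⁶ J.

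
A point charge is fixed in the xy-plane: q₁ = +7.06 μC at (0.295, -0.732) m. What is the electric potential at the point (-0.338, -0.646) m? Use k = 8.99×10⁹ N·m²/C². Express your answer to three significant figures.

9.94×10⁴ V

The total potential is the scalar sum of each charge's contribution, V = Σ kqᵢ/rᵢ.
Distances from the field point to each charge: r₁ = 0.639 m.
V = k[(7.06×10⁻⁶)/(0.639)] = 9.94×10⁴ V.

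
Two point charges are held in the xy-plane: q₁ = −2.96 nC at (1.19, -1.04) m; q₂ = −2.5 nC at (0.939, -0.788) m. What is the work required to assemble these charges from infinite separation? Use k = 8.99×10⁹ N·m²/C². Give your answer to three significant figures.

1.87×10⁻⁷ J

The work to assemble the configuration equals its total potential energy, U = Σ kqᵢqⱼ/rᵢⱼ over all pairs.
Pair separations: r₁₂ = 0.356 m.
U = (1.87×10⁻⁷) = 1.87×10⁻⁷ J.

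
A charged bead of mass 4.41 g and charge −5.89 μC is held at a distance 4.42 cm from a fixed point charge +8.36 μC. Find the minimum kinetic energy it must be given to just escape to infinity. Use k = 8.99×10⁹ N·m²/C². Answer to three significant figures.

To just escape, total mechanical energy must reach zero at infinity: ½mv²_min + U = 0, so ½mv²_min = −U = |kQq|/r.
|U| = |kQq|/r = (8.99×10⁹ N·m²/C²)(8.36×10⁻⁶)(5.89×10⁻⁶)/(0.0442) = 10.0 J.

10.0 J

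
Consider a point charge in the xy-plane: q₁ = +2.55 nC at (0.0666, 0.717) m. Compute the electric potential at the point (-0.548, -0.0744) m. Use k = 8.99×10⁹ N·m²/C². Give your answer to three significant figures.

22.9 V

Electric potential is a scalar, so the contributions from each charge add algebraically: V = Σ kqᵢ/rᵢ.
Distances from the field point to each charge: r₁ = 1.00 m.
V = k[(2.55×10⁻⁹)/(1.00)] = 22.9 V.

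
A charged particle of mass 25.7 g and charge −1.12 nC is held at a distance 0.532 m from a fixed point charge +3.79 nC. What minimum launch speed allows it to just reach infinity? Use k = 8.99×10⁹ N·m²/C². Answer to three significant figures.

2.36×10⁻³ m/s

To just escape, total mechanical energy must reach zero at infinity: ½mv²_min + U = 0, so ½mv²_min = −U = |kQq|/r.
|U| = |kQq|/r = (8.99×10⁹ N·m²/C²)(3.79×10⁻⁹)(1.12×10⁻⁹)/(0.532) = 7.17×10⁻⁸ J.
v_min = √(2|U|/m) = √(2·7.17×10⁻⁸/0.0257) = 2.36×10⁻³ m/s.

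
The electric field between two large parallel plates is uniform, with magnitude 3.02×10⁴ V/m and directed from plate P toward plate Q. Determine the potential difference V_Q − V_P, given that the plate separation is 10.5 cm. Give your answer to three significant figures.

-3170 V

In a uniform field, potential decreases in the direction of E: ΔV = −E·d for a displacement d parallel to E.
Going from P to Q is a displacement of 10.5 cm along the field, so V_Q − V_P = −Ed = -3170 V.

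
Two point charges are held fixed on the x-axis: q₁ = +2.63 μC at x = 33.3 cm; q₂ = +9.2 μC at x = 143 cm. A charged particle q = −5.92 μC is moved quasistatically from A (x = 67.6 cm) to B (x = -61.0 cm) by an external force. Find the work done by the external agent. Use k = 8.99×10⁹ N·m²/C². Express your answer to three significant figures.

0.669 J

For quasistatic motion the external work equals the change in potential energy: W_ext = qΔV = q(V_B − V_A).
At A: distances to the source charges are 0.343 m, 0.754 m; V_A = Σ kqᵢ/rᵢ = 1.79×10⁵ V.
At B: distances to the source charges are 0.943 m, 2.04 m; V_B = Σ kqᵢ/rᵢ = 6.56×10⁴ V.
ΔV = V_B − V_A = -1.13×10⁵ V.
W_ext = qΔV = (-5.92×10⁻⁶ C)(-1.13×10⁵ V) = 0.669 J.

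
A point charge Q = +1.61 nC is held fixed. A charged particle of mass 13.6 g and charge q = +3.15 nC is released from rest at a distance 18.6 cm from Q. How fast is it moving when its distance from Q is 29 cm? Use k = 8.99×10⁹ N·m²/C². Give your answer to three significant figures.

Only the electrostatic force acts, so mechanical energy is conserved: ½mv² = U₁ − U₂ = kQq(1/r₁ − 1/r₂).
U₁ − U₂ = (8.99×10⁹ N·m²/C²)(1.61×10⁻⁹ C)(3.15×10⁻⁹ C)(1/0.186 − 1/0.290) = 8.79×10⁻⁸ J.
v = √(2·8.79×10⁻⁸/0.0136) = 3.60×10⁻³ m/s.

3.60×10⁻³ m/s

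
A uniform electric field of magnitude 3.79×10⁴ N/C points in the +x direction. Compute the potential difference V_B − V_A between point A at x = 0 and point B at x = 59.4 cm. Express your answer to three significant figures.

In a uniform field, potential decreases in the direction of E: V_B − V_A = −E·Δx.
V_B − V_A = −(3.79×10⁴ V/m)(0.594 m) = -2.25×10⁴ V.

-2.25×10⁴ V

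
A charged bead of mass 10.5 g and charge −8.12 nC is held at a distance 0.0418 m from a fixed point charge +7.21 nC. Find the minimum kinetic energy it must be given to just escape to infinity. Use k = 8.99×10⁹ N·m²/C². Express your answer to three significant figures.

To just escape, total mechanical energy must reach zero at infinity: ½mv²_min + U = 0, so ½mv²_min = −U = |kQq|/r.
|U| = |kQq|/r = (8.99×10⁹ N·m²/C²)(7.21×10⁻⁹)(8.12×10⁻⁹)/(0.0418) = 1.26×10⁻⁵ J.

1.26×10⁻⁵ J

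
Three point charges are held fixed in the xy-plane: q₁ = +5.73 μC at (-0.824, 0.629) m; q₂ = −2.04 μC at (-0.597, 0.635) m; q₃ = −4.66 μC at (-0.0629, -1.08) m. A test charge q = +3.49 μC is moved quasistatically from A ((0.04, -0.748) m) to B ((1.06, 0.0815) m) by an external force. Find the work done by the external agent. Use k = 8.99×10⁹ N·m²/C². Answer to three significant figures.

0.317 J

For quasistatic motion the external work equals the change in potential energy: W_ext = qΔV = q(V_B − V_A).
At A: distances to the source charges are 1.63 m, 1.52 m, 0.348 m; V_A = Σ kqᵢ/rᵢ = -1.01×10⁵ V.
At B: distances to the source charges are 1.96 m, 1.75 m, 1.62 m; V_B = Σ kqᵢ/rᵢ = -1.02×10⁴ V.
ΔV = V_B − V_A = 9.07×10⁴ V.
W_ext = qΔV = (3.49×10⁻⁶ C)(9.07×10⁴ V) = 0.317 J.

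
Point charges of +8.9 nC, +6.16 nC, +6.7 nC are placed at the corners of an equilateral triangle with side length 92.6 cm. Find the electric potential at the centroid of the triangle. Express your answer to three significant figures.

Electric potential is a scalar, so the contributions from each charge add algebraically: V = Σ kqᵢ/rᵢ.
The distance from each vertex to the centroid is a/√3 = 0.535 m.
V = k[(8.90×10⁻⁹)/(0.535) + (6.16×10⁻⁹)/(0.535) + (6.70×10⁻⁹)/(0.535)] = 366 V.

366 V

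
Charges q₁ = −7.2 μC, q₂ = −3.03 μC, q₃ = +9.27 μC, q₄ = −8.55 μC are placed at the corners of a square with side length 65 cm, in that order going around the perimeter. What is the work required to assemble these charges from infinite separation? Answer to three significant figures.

The assembly work is the sum of pairwise potential energies, U = Σ_{i<j} kqᵢqⱼ/rᵢⱼ.
The four side pairs have separation 0.650 m and the two diagonal pairs 0.919 m.
Summing all 6 pair terms gives U = -0.731 J.

-0.731 J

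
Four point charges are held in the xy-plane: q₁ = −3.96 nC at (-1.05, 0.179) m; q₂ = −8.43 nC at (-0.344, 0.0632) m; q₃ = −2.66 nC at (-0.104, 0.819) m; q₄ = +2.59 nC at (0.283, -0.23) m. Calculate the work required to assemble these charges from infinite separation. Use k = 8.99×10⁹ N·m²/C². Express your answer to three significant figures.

The work to assemble the configuration equals its total potential energy, U = Σ kqᵢqⱼ/rᵢⱼ over all pairs.
Pair separations: r₁₂ = 0.715 m, r₁₃ = 1.14 m, r₁₄ = 1.39 m, r₂₃ = 0.793 m, r₂₄ = 0.692 m, r₃₄ = 1.12 m.
Summing all 6 pair terms gives U = 3.52×10⁻⁷ J.

3.52×10⁻⁷ J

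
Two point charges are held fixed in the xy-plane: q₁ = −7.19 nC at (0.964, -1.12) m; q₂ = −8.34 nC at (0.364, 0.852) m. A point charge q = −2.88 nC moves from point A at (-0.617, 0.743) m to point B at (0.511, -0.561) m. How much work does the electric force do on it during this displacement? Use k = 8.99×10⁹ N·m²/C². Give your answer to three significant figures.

-1.16×10⁻⁷ J

The work done by the electric force is W_field = −ΔU = −q(V_B − V_A) = q(V_A − V_B).
At A: distances to the source charges are 2.44 m, 0.987 m; V_A = Σ kqᵢ/rᵢ = -102 V.
At B: distances to the source charges are 0.720 m, 1.42 m; V_B = Σ kqᵢ/rᵢ = -143 V.
ΔV = V_B − V_A = -40.2 V.
W_field = −qΔV = −(-2.88×10⁻⁹ C)(-40.2 V) = -1.16×10⁻⁷ J.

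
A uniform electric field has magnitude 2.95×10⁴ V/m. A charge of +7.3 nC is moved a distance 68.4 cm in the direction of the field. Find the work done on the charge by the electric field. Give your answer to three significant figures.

1.47×10⁻⁴ J

The potential change for a displacement 68.4 cm in the direction of the field is ΔV = −Ed = -2.02×10⁴ V.
W_field = −qΔV = 1.47×10⁻⁴ J.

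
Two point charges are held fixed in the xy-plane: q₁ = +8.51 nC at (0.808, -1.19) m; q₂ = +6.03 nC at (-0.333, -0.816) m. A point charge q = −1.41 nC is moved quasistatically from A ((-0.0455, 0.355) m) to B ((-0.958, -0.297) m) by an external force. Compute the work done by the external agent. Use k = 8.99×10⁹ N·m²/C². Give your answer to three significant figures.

For quasistatic motion the external work equals the change in potential energy: W_ext = qΔV = q(V_B − V_A).
At A: distances to the source charges are 1.77 m, 1.21 m; V_A = Σ kqᵢ/rᵢ = 88.3 V.
At B: distances to the source charges are 1.98 m, 0.812 m; V_B = Σ kqᵢ/rᵢ = 105 V.
ΔV = V_B − V_A = 17.1 V.
W_ext = qΔV = (-1.41×10⁻⁹ C)(17.1 V) = -2.41×10⁻⁸ J.

-2.41×10⁻⁸ J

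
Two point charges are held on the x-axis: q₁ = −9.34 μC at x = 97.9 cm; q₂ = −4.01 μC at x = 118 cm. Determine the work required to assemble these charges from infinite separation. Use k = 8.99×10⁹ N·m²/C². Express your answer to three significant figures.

The assembly work is the sum of pairwise potential energies, U = Σ_{i<j} kqᵢqⱼ/rᵢⱼ.
Pair separations: r₁₂ = 0.201 m.
U = (1.68) = 1.68 J.

1.68 J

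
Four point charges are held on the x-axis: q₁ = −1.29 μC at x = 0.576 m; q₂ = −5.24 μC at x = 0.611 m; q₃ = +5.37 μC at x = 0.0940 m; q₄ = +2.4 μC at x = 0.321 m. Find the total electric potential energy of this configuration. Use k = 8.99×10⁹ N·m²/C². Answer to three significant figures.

The work to assemble the configuration equals its total potential energy, U = Σ kqᵢqⱼ/rᵢⱼ over all pairs.
Pair separations: r₁₂ = 0.0350 m, r₁₃ = 0.482 m, r₁₄ = 0.255 m, r₂₃ = 0.517 m, r₂₄ = 0.290 m, r₃₄ = 0.227 m.
Summing all 6 pair terms gives U = 1.13 J.

1.13 J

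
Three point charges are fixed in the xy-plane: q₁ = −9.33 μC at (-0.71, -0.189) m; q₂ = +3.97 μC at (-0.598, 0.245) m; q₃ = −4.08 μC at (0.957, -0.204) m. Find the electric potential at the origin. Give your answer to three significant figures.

-9.64×10⁴ V

The total potential is the scalar sum of each charge's contribution, V = Σ kqᵢ/rᵢ.
Distances from the field point to each charge: r₁ = 0.735 m, r₂ = 0.646 m, r₃ = 0.979 m.
V = k[(-9.33×10⁻⁶)/(0.735) + (3.97×10⁻⁶)/(0.646) + (-4.08×10⁻⁶)/(0.979)] = -9.64×10⁴ V.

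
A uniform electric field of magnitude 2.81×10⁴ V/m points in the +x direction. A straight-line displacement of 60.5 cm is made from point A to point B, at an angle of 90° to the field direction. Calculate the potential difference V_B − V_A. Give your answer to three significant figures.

0 V

Only the component of displacement along E changes the potential: ΔV = −E·d·cosθ.
ΔV = −(2.81×10⁴ V/m)(0.605 m)cos90° = 0 V.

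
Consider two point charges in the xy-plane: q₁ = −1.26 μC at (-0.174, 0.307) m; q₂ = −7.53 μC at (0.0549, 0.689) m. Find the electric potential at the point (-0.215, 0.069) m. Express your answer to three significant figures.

-1.47×10⁵ V

The total potential is the scalar sum of each charge's contribution, V = Σ kqᵢ/rᵢ.
Distances from the field point to each charge: r₁ = 0.242 m, r₂ = 0.676 m.
V = k[(-1.26×10⁻⁶)/(0.242) + (-7.53×10⁻⁶)/(0.676)] = -1.47×10⁵ V.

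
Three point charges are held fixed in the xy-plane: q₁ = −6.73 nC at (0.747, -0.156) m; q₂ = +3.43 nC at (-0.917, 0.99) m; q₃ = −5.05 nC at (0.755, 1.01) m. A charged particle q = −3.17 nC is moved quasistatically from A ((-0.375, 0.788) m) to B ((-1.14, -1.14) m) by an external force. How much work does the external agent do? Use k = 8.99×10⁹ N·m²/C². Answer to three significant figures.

For quasistatic motion the external work equals the change in potential energy: W_ext = qΔV = q(V_B − V_A).
At A: distances to the source charges are 1.47 m, 0.578 m, 1.15 m; V_A = Σ kqᵢ/rᵢ = -27.4 V.
At B: distances to the source charges are 2.13 m, 2.14 m, 2.87 m; V_B = Σ kqᵢ/rᵢ = -29.9 V.
ΔV = V_B − V_A = -2.50 V.
W_ext = qΔV = (-3.17×10⁻⁹ C)(-2.50 V) = 7.92×10⁻⁹ J.

7.92×10⁻⁹ J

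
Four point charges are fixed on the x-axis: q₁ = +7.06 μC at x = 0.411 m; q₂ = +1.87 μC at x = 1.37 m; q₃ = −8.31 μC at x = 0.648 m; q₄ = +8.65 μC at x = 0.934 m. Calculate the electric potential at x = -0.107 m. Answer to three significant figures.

1.10×10⁵ V

Electric potential is a scalar, so the contributions from each charge add algebraically: V = Σ kqᵢ/rᵢ.
Distances from the field point to each charge: r₁ = 0.518 m, r₂ = 1.48 m, r₃ = 0.755 m, r₄ = 1.04 m.
V = k[(7.06×10⁻⁶)/(0.518) + (1.87×10⁻⁶)/(1.48) + (-8.31×10⁻⁶)/(0.755) + (8.65×10⁻⁶)/(1.04)] = 1.10×10⁵ V.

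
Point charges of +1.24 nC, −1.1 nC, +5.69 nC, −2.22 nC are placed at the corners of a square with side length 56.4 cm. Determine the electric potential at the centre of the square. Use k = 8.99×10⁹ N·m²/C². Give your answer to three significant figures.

The total potential is the scalar sum of each charge's contribution, V = Σ kqᵢ/rᵢ.
The distance from each corner to the centre is a√2/2 = 0.399 m.
V = k[(1.24×10⁻⁹)/(0.399) + (-1.10×10⁻⁹)/(0.399) + (5.69×10⁻⁹)/(0.399) + (-2.22×10⁻⁹)/(0.399)] = 81.4 V.

81.4 V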